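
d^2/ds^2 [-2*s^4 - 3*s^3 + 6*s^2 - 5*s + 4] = -24*s^2 - 18*s + 12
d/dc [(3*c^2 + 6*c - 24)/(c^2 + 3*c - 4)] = 3/(c^2 - 2*c + 1)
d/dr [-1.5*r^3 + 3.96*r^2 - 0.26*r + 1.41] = -4.5*r^2 + 7.92*r - 0.26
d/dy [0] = 0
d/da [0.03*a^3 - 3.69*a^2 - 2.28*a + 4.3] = 0.09*a^2 - 7.38*a - 2.28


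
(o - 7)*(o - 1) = o^2 - 8*o + 7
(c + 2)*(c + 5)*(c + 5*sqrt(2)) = c^3 + 7*c^2 + 5*sqrt(2)*c^2 + 10*c + 35*sqrt(2)*c + 50*sqrt(2)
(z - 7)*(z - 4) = z^2 - 11*z + 28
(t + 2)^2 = t^2 + 4*t + 4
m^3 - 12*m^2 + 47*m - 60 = (m - 5)*(m - 4)*(m - 3)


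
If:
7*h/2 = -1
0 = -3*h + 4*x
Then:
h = -2/7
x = -3/14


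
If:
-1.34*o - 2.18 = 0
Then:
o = -1.63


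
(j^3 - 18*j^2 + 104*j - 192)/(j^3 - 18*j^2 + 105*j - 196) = (j^2 - 14*j + 48)/(j^2 - 14*j + 49)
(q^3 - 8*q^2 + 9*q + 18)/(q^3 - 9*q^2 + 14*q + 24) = (q - 3)/(q - 4)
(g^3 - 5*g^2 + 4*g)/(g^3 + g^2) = (g^2 - 5*g + 4)/(g*(g + 1))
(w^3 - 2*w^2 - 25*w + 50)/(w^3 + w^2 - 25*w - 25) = (w - 2)/(w + 1)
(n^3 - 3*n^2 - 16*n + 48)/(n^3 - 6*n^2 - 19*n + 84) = (n - 4)/(n - 7)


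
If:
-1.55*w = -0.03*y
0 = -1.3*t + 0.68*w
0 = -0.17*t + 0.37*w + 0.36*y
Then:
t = 0.00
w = 0.00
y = 0.00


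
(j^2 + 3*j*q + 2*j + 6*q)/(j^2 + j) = (j^2 + 3*j*q + 2*j + 6*q)/(j*(j + 1))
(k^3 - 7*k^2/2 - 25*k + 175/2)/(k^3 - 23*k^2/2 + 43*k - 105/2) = (k + 5)/(k - 3)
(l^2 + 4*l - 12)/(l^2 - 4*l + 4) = (l + 6)/(l - 2)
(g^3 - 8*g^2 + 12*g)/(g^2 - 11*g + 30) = g*(g - 2)/(g - 5)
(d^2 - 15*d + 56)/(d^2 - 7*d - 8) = (d - 7)/(d + 1)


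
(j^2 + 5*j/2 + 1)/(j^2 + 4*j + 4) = (j + 1/2)/(j + 2)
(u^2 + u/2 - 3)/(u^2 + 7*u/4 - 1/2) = 2*(2*u - 3)/(4*u - 1)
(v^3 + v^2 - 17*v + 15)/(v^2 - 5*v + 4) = (v^2 + 2*v - 15)/(v - 4)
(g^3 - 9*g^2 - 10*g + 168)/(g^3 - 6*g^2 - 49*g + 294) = (g + 4)/(g + 7)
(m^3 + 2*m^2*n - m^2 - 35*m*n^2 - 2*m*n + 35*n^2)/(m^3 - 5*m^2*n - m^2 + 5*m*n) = (m + 7*n)/m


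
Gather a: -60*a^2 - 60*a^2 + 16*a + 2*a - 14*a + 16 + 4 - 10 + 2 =-120*a^2 + 4*a + 12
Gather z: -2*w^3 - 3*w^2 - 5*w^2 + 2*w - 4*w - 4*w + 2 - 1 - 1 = -2*w^3 - 8*w^2 - 6*w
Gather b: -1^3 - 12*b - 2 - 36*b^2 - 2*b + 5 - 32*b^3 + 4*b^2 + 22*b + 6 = -32*b^3 - 32*b^2 + 8*b + 8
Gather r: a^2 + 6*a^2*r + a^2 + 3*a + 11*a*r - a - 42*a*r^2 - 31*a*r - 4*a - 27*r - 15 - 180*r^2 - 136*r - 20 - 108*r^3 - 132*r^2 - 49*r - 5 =2*a^2 - 2*a - 108*r^3 + r^2*(-42*a - 312) + r*(6*a^2 - 20*a - 212) - 40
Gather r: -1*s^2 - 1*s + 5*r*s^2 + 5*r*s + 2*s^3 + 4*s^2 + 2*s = r*(5*s^2 + 5*s) + 2*s^3 + 3*s^2 + s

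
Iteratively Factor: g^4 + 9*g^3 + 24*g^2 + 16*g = (g + 4)*(g^3 + 5*g^2 + 4*g) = g*(g + 4)*(g^2 + 5*g + 4) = g*(g + 1)*(g + 4)*(g + 4)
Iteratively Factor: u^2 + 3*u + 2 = (u + 2)*(u + 1)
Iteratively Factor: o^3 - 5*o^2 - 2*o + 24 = (o - 3)*(o^2 - 2*o - 8) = (o - 4)*(o - 3)*(o + 2)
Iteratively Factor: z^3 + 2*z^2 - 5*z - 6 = (z + 3)*(z^2 - z - 2) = (z + 1)*(z + 3)*(z - 2)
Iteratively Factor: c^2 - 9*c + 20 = (c - 5)*(c - 4)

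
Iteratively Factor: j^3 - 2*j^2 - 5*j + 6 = (j - 3)*(j^2 + j - 2) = (j - 3)*(j - 1)*(j + 2)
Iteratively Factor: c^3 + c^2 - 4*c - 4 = (c + 1)*(c^2 - 4) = (c - 2)*(c + 1)*(c + 2)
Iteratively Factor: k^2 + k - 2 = (k + 2)*(k - 1)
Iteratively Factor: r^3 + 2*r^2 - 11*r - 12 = (r + 1)*(r^2 + r - 12) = (r + 1)*(r + 4)*(r - 3)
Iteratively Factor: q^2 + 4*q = (q + 4)*(q)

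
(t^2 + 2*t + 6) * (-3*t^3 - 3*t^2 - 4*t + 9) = -3*t^5 - 9*t^4 - 28*t^3 - 17*t^2 - 6*t + 54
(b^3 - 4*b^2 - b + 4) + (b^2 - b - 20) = b^3 - 3*b^2 - 2*b - 16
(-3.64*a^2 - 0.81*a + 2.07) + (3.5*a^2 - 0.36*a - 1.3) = -0.14*a^2 - 1.17*a + 0.77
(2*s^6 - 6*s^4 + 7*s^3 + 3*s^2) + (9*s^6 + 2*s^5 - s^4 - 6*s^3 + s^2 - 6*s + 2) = 11*s^6 + 2*s^5 - 7*s^4 + s^3 + 4*s^2 - 6*s + 2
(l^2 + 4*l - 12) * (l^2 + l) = l^4 + 5*l^3 - 8*l^2 - 12*l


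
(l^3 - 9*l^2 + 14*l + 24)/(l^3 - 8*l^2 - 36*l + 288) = (l^2 - 3*l - 4)/(l^2 - 2*l - 48)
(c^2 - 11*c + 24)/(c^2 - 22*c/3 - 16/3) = 3*(c - 3)/(3*c + 2)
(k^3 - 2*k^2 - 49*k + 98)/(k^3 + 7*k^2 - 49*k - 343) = (k - 2)/(k + 7)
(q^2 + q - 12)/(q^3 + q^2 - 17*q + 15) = (q + 4)/(q^2 + 4*q - 5)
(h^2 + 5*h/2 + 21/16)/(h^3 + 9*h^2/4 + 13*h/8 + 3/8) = (4*h + 7)/(2*(2*h^2 + 3*h + 1))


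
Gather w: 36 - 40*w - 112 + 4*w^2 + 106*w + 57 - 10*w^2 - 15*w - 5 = -6*w^2 + 51*w - 24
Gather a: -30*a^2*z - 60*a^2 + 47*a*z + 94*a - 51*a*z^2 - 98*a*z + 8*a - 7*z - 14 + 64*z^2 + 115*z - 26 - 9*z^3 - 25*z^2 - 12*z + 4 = a^2*(-30*z - 60) + a*(-51*z^2 - 51*z + 102) - 9*z^3 + 39*z^2 + 96*z - 36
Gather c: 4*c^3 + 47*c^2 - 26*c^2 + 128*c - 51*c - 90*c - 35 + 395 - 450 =4*c^3 + 21*c^2 - 13*c - 90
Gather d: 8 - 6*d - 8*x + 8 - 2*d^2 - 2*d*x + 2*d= -2*d^2 + d*(-2*x - 4) - 8*x + 16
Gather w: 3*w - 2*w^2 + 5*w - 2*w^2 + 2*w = -4*w^2 + 10*w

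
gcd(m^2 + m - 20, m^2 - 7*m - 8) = 1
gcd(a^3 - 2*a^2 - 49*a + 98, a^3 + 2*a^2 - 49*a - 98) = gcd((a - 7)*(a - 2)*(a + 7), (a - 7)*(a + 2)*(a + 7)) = a^2 - 49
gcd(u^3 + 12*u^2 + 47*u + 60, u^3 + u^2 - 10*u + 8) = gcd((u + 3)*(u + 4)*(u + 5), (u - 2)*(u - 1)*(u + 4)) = u + 4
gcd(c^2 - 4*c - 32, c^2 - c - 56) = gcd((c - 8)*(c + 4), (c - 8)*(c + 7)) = c - 8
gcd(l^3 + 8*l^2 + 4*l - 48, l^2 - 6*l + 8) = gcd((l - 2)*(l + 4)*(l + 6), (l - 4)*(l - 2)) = l - 2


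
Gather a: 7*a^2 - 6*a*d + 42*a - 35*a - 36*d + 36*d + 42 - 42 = 7*a^2 + a*(7 - 6*d)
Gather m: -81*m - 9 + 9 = -81*m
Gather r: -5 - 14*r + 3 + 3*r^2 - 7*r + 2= 3*r^2 - 21*r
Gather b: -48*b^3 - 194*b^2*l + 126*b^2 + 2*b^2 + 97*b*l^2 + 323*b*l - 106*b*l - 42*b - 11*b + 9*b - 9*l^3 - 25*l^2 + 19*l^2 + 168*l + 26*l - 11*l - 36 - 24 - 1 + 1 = -48*b^3 + b^2*(128 - 194*l) + b*(97*l^2 + 217*l - 44) - 9*l^3 - 6*l^2 + 183*l - 60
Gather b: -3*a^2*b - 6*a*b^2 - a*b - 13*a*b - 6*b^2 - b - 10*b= b^2*(-6*a - 6) + b*(-3*a^2 - 14*a - 11)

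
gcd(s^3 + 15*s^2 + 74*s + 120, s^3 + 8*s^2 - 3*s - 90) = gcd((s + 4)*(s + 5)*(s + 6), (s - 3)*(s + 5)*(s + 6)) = s^2 + 11*s + 30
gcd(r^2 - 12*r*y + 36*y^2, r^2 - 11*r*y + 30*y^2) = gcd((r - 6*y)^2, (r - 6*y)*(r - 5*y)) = -r + 6*y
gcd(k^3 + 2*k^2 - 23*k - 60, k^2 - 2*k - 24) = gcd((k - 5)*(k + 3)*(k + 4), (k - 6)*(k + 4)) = k + 4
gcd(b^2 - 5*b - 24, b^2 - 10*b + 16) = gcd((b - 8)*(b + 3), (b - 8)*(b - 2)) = b - 8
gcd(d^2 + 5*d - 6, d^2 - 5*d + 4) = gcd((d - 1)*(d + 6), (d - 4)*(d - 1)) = d - 1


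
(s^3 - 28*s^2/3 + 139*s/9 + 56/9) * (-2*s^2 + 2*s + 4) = -2*s^5 + 62*s^4/3 - 410*s^3/9 - 170*s^2/9 + 668*s/9 + 224/9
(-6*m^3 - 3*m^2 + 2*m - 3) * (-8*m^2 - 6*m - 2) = 48*m^5 + 60*m^4 + 14*m^3 + 18*m^2 + 14*m + 6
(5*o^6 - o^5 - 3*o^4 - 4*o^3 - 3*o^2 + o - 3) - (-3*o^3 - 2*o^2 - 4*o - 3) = 5*o^6 - o^5 - 3*o^4 - o^3 - o^2 + 5*o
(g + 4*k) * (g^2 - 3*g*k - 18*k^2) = g^3 + g^2*k - 30*g*k^2 - 72*k^3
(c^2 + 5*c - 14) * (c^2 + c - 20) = c^4 + 6*c^3 - 29*c^2 - 114*c + 280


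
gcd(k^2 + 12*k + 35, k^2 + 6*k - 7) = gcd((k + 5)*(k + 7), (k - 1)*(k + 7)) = k + 7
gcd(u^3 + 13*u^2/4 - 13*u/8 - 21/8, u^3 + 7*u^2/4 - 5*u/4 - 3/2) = u^2 - u/4 - 3/4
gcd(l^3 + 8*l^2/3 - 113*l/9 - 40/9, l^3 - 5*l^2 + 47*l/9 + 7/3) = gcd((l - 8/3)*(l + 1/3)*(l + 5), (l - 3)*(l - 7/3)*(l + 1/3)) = l + 1/3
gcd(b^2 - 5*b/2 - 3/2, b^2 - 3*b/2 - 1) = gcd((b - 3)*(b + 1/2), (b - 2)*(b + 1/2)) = b + 1/2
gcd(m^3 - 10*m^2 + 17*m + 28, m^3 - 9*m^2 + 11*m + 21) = m^2 - 6*m - 7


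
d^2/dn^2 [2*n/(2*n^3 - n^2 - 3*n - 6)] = 4*(-n*(-6*n^2 + 2*n + 3)^2 + (-6*n^2 - n*(6*n - 1) + 2*n + 3)*(-2*n^3 + n^2 + 3*n + 6))/(-2*n^3 + n^2 + 3*n + 6)^3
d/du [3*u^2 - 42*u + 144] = 6*u - 42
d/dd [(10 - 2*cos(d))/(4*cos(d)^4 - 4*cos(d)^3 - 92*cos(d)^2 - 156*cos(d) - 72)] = (-3*cos(d)^3 + 25*cos(d)^2 - 17*cos(d) - 213)*sin(d)/(2*(cos(d) - 6)^2*(cos(d) + 1)^3*(cos(d) + 3)^2)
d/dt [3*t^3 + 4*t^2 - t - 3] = 9*t^2 + 8*t - 1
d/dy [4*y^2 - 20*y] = 8*y - 20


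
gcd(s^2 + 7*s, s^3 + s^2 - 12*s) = s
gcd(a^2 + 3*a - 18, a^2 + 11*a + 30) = a + 6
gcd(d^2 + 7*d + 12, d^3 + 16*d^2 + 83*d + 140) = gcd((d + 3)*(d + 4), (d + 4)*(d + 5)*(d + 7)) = d + 4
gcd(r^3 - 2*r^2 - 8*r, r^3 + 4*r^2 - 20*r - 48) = r^2 - 2*r - 8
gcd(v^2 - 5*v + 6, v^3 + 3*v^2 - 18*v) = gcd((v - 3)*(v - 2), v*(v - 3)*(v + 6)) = v - 3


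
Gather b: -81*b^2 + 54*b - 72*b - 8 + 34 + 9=-81*b^2 - 18*b + 35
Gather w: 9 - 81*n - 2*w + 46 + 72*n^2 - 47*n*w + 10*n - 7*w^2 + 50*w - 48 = 72*n^2 - 71*n - 7*w^2 + w*(48 - 47*n) + 7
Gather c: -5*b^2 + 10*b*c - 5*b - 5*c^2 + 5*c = -5*b^2 - 5*b - 5*c^2 + c*(10*b + 5)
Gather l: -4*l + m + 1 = -4*l + m + 1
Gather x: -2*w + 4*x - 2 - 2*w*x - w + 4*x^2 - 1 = -3*w + 4*x^2 + x*(4 - 2*w) - 3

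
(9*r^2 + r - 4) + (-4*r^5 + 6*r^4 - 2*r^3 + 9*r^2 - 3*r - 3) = -4*r^5 + 6*r^4 - 2*r^3 + 18*r^2 - 2*r - 7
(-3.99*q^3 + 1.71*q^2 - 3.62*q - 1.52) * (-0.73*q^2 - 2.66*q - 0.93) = 2.9127*q^5 + 9.3651*q^4 + 1.8047*q^3 + 9.1485*q^2 + 7.4098*q + 1.4136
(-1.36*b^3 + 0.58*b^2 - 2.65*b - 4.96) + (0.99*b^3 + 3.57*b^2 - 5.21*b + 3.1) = -0.37*b^3 + 4.15*b^2 - 7.86*b - 1.86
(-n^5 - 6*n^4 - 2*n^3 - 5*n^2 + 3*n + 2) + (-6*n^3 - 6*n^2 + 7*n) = -n^5 - 6*n^4 - 8*n^3 - 11*n^2 + 10*n + 2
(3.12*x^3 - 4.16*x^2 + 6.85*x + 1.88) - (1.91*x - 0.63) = 3.12*x^3 - 4.16*x^2 + 4.94*x + 2.51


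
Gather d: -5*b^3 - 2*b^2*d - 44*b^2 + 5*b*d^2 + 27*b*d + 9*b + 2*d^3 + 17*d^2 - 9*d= -5*b^3 - 44*b^2 + 9*b + 2*d^3 + d^2*(5*b + 17) + d*(-2*b^2 + 27*b - 9)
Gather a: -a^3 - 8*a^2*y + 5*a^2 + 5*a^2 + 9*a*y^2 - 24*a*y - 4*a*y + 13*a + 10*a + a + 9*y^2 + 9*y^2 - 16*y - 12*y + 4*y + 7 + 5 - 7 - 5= -a^3 + a^2*(10 - 8*y) + a*(9*y^2 - 28*y + 24) + 18*y^2 - 24*y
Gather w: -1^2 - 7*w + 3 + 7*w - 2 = 0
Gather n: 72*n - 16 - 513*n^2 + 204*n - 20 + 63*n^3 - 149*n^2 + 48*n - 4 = 63*n^3 - 662*n^2 + 324*n - 40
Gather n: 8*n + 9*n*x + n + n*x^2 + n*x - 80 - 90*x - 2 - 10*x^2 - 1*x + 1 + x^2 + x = n*(x^2 + 10*x + 9) - 9*x^2 - 90*x - 81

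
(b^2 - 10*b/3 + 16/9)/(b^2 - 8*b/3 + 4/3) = (b - 8/3)/(b - 2)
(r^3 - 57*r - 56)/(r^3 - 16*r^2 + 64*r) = (r^2 + 8*r + 7)/(r*(r - 8))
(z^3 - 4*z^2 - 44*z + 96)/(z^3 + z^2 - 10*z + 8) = (z^2 - 2*z - 48)/(z^2 + 3*z - 4)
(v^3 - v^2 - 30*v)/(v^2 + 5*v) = v - 6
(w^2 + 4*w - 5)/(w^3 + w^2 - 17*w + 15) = 1/(w - 3)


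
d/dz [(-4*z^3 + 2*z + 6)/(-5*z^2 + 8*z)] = 2*(10*z^4 - 32*z^3 + 5*z^2 + 30*z - 24)/(z^2*(25*z^2 - 80*z + 64))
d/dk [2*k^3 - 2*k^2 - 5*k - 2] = 6*k^2 - 4*k - 5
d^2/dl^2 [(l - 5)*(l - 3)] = 2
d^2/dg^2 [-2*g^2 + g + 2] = -4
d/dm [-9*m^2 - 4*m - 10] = -18*m - 4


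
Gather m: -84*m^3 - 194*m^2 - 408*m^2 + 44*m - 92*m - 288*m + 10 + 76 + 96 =-84*m^3 - 602*m^2 - 336*m + 182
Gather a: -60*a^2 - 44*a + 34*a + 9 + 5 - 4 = -60*a^2 - 10*a + 10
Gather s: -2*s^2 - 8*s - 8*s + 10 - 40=-2*s^2 - 16*s - 30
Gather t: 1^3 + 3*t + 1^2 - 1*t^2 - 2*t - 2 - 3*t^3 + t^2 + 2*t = -3*t^3 + 3*t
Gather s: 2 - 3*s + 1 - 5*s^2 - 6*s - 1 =-5*s^2 - 9*s + 2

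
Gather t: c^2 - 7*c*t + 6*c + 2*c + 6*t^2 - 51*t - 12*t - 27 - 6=c^2 + 8*c + 6*t^2 + t*(-7*c - 63) - 33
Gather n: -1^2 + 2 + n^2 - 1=n^2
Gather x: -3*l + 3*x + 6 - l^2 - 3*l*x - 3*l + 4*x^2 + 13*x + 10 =-l^2 - 6*l + 4*x^2 + x*(16 - 3*l) + 16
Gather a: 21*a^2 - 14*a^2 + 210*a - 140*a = 7*a^2 + 70*a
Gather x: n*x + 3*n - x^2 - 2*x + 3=3*n - x^2 + x*(n - 2) + 3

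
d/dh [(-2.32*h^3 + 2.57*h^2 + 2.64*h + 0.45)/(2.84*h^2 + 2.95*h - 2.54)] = (-6.5888*h^4 - 13.688*h^3 + 17.7623*h^2 - 15.6116*h - 8.0331)/(8.0656*h^4 + 16.756*h^3 - 5.7247*h^2 - 14.986*h + 6.4516)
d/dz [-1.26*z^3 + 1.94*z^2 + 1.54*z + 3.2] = -3.78*z^2 + 3.88*z + 1.54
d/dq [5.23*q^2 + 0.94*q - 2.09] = 10.46*q + 0.94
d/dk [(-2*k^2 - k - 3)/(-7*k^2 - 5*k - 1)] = (3*k^2 - 38*k - 14)/(49*k^4 + 70*k^3 + 39*k^2 + 10*k + 1)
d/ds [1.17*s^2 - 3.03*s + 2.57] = 2.34*s - 3.03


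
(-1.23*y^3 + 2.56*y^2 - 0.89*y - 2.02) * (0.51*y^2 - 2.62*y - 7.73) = -0.6273*y^5 + 4.5282*y^4 + 2.3468*y^3 - 18.4872*y^2 + 12.1721*y + 15.6146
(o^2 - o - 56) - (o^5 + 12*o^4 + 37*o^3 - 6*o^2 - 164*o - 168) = -o^5 - 12*o^4 - 37*o^3 + 7*o^2 + 163*o + 112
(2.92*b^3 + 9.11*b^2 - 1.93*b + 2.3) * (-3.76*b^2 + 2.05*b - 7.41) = -10.9792*b^5 - 28.2676*b^4 + 4.2951*b^3 - 80.1096*b^2 + 19.0163*b - 17.043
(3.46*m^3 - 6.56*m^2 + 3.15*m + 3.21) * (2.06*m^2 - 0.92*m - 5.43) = 7.1276*m^5 - 16.6968*m^4 - 6.2636*m^3 + 39.3354*m^2 - 20.0577*m - 17.4303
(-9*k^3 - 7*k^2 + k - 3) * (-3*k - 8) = 27*k^4 + 93*k^3 + 53*k^2 + k + 24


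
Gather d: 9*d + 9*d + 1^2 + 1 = 18*d + 2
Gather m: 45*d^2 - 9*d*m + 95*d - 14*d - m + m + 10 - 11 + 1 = 45*d^2 - 9*d*m + 81*d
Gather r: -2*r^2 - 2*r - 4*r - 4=-2*r^2 - 6*r - 4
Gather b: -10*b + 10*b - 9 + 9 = 0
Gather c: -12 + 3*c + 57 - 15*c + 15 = 60 - 12*c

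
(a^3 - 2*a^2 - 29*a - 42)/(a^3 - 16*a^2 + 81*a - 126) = (a^2 + 5*a + 6)/(a^2 - 9*a + 18)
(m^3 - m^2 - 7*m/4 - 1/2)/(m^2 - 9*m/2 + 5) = (4*m^2 + 4*m + 1)/(2*(2*m - 5))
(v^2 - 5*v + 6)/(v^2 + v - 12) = (v - 2)/(v + 4)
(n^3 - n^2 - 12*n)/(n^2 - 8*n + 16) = n*(n + 3)/(n - 4)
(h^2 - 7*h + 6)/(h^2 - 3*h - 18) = (h - 1)/(h + 3)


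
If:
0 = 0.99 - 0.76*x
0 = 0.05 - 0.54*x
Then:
No Solution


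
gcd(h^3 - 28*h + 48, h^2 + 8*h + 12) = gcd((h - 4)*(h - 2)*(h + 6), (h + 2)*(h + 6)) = h + 6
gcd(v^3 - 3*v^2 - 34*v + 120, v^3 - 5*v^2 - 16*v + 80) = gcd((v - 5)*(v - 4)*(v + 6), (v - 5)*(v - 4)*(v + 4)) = v^2 - 9*v + 20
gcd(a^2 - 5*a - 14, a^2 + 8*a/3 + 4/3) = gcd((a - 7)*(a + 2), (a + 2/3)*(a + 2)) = a + 2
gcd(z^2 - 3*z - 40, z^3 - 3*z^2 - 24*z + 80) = z + 5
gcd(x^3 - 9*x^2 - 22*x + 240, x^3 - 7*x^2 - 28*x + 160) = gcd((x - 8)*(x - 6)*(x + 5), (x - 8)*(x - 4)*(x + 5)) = x^2 - 3*x - 40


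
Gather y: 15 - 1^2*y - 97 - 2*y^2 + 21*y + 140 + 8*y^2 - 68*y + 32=6*y^2 - 48*y + 90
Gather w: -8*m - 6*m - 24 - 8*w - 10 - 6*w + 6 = -14*m - 14*w - 28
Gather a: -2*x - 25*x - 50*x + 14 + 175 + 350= 539 - 77*x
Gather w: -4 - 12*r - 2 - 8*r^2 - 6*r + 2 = -8*r^2 - 18*r - 4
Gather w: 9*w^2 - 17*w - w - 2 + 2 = 9*w^2 - 18*w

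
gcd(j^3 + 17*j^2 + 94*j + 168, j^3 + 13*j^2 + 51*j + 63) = j + 7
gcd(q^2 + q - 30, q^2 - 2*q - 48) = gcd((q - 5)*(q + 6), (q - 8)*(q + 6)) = q + 6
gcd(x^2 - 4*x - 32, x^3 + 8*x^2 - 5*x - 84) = x + 4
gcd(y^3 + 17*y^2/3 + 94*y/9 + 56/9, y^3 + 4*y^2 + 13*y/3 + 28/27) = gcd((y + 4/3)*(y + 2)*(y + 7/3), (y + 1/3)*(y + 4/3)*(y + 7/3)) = y^2 + 11*y/3 + 28/9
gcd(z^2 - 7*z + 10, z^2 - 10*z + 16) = z - 2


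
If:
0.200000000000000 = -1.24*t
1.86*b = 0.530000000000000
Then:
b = 0.28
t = -0.16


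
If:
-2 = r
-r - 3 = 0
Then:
No Solution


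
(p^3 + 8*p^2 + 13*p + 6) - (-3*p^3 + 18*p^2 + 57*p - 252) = 4*p^3 - 10*p^2 - 44*p + 258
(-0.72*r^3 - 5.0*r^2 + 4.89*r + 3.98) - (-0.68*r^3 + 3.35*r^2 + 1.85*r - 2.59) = -0.0399999999999999*r^3 - 8.35*r^2 + 3.04*r + 6.57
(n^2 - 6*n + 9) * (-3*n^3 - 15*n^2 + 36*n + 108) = -3*n^5 + 3*n^4 + 99*n^3 - 243*n^2 - 324*n + 972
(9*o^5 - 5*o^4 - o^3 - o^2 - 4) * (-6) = -54*o^5 + 30*o^4 + 6*o^3 + 6*o^2 + 24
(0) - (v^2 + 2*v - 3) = -v^2 - 2*v + 3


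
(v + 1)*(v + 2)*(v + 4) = v^3 + 7*v^2 + 14*v + 8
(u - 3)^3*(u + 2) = u^4 - 7*u^3 + 9*u^2 + 27*u - 54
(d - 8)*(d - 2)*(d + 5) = d^3 - 5*d^2 - 34*d + 80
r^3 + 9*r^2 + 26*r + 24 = (r + 2)*(r + 3)*(r + 4)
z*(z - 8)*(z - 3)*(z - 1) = z^4 - 12*z^3 + 35*z^2 - 24*z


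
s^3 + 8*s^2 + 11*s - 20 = (s - 1)*(s + 4)*(s + 5)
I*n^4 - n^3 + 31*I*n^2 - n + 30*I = (n - 5*I)*(n + I)*(n + 6*I)*(I*n + 1)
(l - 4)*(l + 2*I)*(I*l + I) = I*l^3 - 2*l^2 - 3*I*l^2 + 6*l - 4*I*l + 8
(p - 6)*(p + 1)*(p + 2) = p^3 - 3*p^2 - 16*p - 12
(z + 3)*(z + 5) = z^2 + 8*z + 15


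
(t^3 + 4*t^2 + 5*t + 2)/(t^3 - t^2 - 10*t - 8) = (t + 1)/(t - 4)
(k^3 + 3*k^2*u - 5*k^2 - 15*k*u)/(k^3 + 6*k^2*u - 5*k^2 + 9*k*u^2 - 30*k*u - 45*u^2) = k/(k + 3*u)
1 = 1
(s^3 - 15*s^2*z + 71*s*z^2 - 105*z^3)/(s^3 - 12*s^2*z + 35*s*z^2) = (s - 3*z)/s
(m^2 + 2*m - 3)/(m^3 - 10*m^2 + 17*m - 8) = (m + 3)/(m^2 - 9*m + 8)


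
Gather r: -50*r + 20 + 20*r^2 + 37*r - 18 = 20*r^2 - 13*r + 2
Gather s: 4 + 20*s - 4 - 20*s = 0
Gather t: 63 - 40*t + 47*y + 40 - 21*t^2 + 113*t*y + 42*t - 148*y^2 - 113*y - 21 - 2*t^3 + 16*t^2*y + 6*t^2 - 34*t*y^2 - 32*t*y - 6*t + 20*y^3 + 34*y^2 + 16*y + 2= -2*t^3 + t^2*(16*y - 15) + t*(-34*y^2 + 81*y - 4) + 20*y^3 - 114*y^2 - 50*y + 84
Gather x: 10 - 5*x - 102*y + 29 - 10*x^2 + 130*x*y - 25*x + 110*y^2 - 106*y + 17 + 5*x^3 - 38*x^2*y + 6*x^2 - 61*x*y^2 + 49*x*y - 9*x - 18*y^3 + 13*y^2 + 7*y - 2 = 5*x^3 + x^2*(-38*y - 4) + x*(-61*y^2 + 179*y - 39) - 18*y^3 + 123*y^2 - 201*y + 54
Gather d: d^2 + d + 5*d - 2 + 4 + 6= d^2 + 6*d + 8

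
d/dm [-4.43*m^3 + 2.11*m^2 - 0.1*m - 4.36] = -13.29*m^2 + 4.22*m - 0.1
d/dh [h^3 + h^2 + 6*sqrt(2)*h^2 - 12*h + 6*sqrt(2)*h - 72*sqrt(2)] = 3*h^2 + 2*h + 12*sqrt(2)*h - 12 + 6*sqrt(2)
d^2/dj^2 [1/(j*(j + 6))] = 2*(j^2 + j*(j + 6) + (j + 6)^2)/(j^3*(j + 6)^3)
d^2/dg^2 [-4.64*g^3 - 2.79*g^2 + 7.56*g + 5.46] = -27.84*g - 5.58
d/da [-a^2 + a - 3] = 1 - 2*a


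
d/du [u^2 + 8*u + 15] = 2*u + 8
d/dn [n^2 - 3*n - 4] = 2*n - 3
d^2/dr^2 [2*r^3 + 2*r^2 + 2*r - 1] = 12*r + 4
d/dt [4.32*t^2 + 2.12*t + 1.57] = 8.64*t + 2.12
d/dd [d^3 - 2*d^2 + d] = 3*d^2 - 4*d + 1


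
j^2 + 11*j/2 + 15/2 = (j + 5/2)*(j + 3)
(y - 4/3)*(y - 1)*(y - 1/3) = y^3 - 8*y^2/3 + 19*y/9 - 4/9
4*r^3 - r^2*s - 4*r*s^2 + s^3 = (-4*r + s)*(-r + s)*(r + s)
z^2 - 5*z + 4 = (z - 4)*(z - 1)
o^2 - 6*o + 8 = (o - 4)*(o - 2)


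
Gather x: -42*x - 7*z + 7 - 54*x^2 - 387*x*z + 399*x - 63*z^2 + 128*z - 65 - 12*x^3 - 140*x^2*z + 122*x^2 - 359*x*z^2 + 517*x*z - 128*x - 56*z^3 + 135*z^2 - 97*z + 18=-12*x^3 + x^2*(68 - 140*z) + x*(-359*z^2 + 130*z + 229) - 56*z^3 + 72*z^2 + 24*z - 40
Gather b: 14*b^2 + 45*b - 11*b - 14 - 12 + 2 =14*b^2 + 34*b - 24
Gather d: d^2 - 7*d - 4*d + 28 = d^2 - 11*d + 28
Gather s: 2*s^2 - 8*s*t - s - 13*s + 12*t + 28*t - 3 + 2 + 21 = 2*s^2 + s*(-8*t - 14) + 40*t + 20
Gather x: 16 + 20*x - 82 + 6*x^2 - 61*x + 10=6*x^2 - 41*x - 56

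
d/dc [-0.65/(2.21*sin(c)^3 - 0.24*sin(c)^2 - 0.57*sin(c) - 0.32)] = (4.3095*sin(c)^2 - 0.312*sin(c) - 0.3705)*cos(c)/(-2.21*sin(c)^3 + 0.24*sin(c)^2 + 0.57*sin(c) + 0.32)^2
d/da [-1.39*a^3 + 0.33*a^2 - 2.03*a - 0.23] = -4.17*a^2 + 0.66*a - 2.03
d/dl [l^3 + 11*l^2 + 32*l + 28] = 3*l^2 + 22*l + 32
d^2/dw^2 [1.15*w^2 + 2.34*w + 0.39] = 2.30000000000000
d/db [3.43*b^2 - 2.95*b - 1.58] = 6.86*b - 2.95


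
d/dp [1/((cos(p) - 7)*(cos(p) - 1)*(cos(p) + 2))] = 3*(cos(p)^2 - 4*cos(p) - 3)*sin(p)/((cos(p) - 7)^2*(cos(p) - 1)^2*(cos(p) + 2)^2)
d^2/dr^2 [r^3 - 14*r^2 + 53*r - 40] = 6*r - 28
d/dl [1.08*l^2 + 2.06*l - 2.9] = 2.16*l + 2.06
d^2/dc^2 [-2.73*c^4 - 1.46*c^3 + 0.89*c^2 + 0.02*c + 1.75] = -32.76*c^2 - 8.76*c + 1.78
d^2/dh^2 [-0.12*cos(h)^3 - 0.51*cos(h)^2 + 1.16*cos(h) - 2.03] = -1.07*cos(h) + 1.02*cos(2*h) + 0.27*cos(3*h)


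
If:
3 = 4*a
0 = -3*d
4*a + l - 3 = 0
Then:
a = 3/4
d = 0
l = 0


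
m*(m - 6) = m^2 - 6*m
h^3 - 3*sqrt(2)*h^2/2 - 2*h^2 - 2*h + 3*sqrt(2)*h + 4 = (h - 2)*(h - 2*sqrt(2))*(h + sqrt(2)/2)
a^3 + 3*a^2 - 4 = (a - 1)*(a + 2)^2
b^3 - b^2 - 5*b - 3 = (b - 3)*(b + 1)^2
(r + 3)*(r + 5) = r^2 + 8*r + 15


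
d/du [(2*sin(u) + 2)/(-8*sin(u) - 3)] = 10*cos(u)/(8*sin(u) + 3)^2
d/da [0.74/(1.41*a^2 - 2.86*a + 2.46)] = (2.1164 - 2.0868*a)/(1.41*a^2 - 2.86*a + 2.46)^2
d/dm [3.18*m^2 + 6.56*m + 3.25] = 6.36*m + 6.56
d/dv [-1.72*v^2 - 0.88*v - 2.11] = -3.44*v - 0.88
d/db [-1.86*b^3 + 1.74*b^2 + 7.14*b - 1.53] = -5.58*b^2 + 3.48*b + 7.14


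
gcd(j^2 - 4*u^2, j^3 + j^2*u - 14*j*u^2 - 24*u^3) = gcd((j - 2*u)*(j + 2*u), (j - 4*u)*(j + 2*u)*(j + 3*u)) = j + 2*u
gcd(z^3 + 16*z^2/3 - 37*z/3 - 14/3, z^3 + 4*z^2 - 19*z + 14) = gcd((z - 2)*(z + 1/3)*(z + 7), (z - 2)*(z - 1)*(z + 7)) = z^2 + 5*z - 14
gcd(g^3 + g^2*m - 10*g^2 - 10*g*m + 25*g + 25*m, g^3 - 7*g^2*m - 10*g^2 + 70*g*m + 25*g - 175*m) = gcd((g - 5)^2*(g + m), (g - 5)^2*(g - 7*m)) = g^2 - 10*g + 25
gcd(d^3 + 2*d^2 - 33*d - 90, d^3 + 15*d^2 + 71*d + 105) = d^2 + 8*d + 15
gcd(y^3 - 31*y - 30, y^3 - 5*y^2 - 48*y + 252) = y - 6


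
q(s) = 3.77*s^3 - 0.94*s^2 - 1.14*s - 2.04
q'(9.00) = 898.05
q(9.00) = 2659.89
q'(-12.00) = 1650.06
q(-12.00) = -6638.28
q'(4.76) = 246.17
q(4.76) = 377.83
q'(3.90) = 163.55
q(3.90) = 202.85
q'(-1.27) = 19.49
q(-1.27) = -9.83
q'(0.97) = 7.68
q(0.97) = -0.59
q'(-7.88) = 715.96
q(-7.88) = -1896.10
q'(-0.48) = 2.37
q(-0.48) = -2.13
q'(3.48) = 129.29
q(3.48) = 141.49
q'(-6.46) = 482.99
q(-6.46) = -1050.24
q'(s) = 11.31*s^2 - 1.88*s - 1.14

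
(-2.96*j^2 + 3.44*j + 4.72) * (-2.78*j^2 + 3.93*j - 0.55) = 8.2288*j^4 - 21.196*j^3 + 2.0256*j^2 + 16.6576*j - 2.596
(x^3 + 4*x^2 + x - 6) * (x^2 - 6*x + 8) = x^5 - 2*x^4 - 15*x^3 + 20*x^2 + 44*x - 48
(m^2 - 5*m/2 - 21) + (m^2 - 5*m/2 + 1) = 2*m^2 - 5*m - 20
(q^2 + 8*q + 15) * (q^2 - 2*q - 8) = q^4 + 6*q^3 - 9*q^2 - 94*q - 120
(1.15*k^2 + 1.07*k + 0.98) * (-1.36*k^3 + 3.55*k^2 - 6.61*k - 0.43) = -1.564*k^5 + 2.6273*k^4 - 5.1358*k^3 - 4.0882*k^2 - 6.9379*k - 0.4214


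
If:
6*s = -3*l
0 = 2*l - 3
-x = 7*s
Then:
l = 3/2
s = -3/4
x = 21/4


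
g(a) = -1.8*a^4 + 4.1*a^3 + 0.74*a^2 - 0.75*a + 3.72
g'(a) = -7.2*a^3 + 12.3*a^2 + 1.48*a - 0.75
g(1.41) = 8.51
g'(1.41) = 5.61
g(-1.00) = -0.69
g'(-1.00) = 17.27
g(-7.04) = -5806.30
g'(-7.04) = 3110.62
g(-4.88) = -1472.30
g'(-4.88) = 1121.69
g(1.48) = 8.89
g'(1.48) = 5.04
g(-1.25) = -6.59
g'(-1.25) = 30.68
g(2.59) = -3.02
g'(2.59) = -39.50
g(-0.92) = 0.55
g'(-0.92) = 13.91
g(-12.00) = -44290.32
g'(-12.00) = 14194.29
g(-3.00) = -243.87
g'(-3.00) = 299.91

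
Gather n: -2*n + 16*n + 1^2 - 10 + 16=14*n + 7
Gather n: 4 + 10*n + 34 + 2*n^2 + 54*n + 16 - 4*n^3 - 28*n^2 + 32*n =-4*n^3 - 26*n^2 + 96*n + 54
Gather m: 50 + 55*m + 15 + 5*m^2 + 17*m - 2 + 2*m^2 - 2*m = 7*m^2 + 70*m + 63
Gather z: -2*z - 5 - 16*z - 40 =-18*z - 45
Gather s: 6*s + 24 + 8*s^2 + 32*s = 8*s^2 + 38*s + 24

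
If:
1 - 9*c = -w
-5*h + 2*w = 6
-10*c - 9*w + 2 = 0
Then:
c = 11/91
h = -106/91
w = 8/91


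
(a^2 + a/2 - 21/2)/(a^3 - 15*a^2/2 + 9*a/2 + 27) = (2*a + 7)/(2*a^2 - 9*a - 18)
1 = 1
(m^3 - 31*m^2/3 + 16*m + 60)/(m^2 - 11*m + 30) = (m^2 - 13*m/3 - 10)/(m - 5)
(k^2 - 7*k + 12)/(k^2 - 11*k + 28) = (k - 3)/(k - 7)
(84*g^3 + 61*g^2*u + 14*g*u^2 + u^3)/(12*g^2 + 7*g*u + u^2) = 7*g + u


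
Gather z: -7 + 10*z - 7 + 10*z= 20*z - 14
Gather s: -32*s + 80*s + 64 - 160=48*s - 96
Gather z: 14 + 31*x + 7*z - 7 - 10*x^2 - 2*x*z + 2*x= -10*x^2 + 33*x + z*(7 - 2*x) + 7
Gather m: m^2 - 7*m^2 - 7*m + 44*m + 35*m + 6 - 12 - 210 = -6*m^2 + 72*m - 216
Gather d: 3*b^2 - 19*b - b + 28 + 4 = 3*b^2 - 20*b + 32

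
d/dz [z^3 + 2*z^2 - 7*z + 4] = 3*z^2 + 4*z - 7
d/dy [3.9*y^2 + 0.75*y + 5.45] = 7.8*y + 0.75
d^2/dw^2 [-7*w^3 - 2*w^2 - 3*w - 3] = -42*w - 4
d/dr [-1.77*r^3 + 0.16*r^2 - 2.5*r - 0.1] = -5.31*r^2 + 0.32*r - 2.5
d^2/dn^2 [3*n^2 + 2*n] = 6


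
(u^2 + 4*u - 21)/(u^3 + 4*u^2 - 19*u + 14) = (u - 3)/(u^2 - 3*u + 2)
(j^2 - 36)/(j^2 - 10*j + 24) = (j + 6)/(j - 4)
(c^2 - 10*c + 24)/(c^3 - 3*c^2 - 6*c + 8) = (c - 6)/(c^2 + c - 2)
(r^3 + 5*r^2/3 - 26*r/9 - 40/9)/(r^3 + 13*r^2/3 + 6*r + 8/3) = (r - 5/3)/(r + 1)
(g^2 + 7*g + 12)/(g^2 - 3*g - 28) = (g + 3)/(g - 7)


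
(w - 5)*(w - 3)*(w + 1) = w^3 - 7*w^2 + 7*w + 15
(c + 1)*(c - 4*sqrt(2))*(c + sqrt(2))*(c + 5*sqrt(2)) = c^4 + c^3 + 2*sqrt(2)*c^3 - 38*c^2 + 2*sqrt(2)*c^2 - 40*sqrt(2)*c - 38*c - 40*sqrt(2)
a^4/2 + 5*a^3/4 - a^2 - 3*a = a*(a/2 + 1)*(a - 3/2)*(a + 2)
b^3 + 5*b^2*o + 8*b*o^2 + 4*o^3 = (b + o)*(b + 2*o)^2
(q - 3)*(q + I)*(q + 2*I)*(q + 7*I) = q^4 - 3*q^3 + 10*I*q^3 - 23*q^2 - 30*I*q^2 + 69*q - 14*I*q + 42*I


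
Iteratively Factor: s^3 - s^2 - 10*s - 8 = (s + 1)*(s^2 - 2*s - 8) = (s - 4)*(s + 1)*(s + 2)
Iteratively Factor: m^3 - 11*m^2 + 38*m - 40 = (m - 4)*(m^2 - 7*m + 10) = (m - 4)*(m - 2)*(m - 5)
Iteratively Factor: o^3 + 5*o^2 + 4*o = (o + 4)*(o^2 + o) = (o + 1)*(o + 4)*(o)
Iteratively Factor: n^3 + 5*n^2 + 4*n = (n + 1)*(n^2 + 4*n) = (n + 1)*(n + 4)*(n)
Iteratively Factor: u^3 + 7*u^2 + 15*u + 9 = (u + 3)*(u^2 + 4*u + 3) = (u + 1)*(u + 3)*(u + 3)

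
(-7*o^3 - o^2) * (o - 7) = -7*o^4 + 48*o^3 + 7*o^2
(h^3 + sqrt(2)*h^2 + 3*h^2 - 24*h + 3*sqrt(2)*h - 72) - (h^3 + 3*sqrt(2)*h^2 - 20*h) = -2*sqrt(2)*h^2 + 3*h^2 - 4*h + 3*sqrt(2)*h - 72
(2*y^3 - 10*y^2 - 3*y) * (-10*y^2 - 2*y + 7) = -20*y^5 + 96*y^4 + 64*y^3 - 64*y^2 - 21*y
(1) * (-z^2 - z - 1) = -z^2 - z - 1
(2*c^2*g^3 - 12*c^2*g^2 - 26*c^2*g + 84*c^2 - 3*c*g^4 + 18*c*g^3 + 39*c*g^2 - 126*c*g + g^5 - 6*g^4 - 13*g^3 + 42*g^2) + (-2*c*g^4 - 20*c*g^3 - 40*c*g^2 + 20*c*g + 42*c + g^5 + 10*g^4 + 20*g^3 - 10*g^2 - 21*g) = 2*c^2*g^3 - 12*c^2*g^2 - 26*c^2*g + 84*c^2 - 5*c*g^4 - 2*c*g^3 - c*g^2 - 106*c*g + 42*c + 2*g^5 + 4*g^4 + 7*g^3 + 32*g^2 - 21*g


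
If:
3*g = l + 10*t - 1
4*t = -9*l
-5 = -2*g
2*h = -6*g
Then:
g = 5/2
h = -15/2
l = -17/43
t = 153/172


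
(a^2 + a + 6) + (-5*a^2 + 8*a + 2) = -4*a^2 + 9*a + 8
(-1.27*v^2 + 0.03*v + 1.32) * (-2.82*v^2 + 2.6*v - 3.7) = 3.5814*v^4 - 3.3866*v^3 + 1.0546*v^2 + 3.321*v - 4.884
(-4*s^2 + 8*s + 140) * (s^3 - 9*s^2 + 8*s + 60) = -4*s^5 + 44*s^4 + 36*s^3 - 1436*s^2 + 1600*s + 8400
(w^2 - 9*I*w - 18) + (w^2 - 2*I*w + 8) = 2*w^2 - 11*I*w - 10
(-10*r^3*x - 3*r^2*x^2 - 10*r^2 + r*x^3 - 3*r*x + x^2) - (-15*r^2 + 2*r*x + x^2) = -10*r^3*x - 3*r^2*x^2 + 5*r^2 + r*x^3 - 5*r*x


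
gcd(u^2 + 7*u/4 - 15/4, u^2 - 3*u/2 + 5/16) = u - 5/4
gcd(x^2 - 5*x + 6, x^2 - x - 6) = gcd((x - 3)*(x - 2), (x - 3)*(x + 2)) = x - 3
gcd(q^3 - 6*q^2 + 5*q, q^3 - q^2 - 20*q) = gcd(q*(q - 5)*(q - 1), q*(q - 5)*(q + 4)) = q^2 - 5*q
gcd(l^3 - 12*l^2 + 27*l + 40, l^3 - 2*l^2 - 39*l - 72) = l - 8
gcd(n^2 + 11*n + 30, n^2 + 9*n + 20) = n + 5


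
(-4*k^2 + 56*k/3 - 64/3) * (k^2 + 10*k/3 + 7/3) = -4*k^4 + 16*k^3/3 + 284*k^2/9 - 248*k/9 - 448/9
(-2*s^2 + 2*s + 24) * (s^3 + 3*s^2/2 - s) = -2*s^5 - s^4 + 29*s^3 + 34*s^2 - 24*s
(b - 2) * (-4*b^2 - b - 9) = -4*b^3 + 7*b^2 - 7*b + 18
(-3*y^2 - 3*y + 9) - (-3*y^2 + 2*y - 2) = 11 - 5*y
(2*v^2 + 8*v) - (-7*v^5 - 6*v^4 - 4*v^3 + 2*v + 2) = 7*v^5 + 6*v^4 + 4*v^3 + 2*v^2 + 6*v - 2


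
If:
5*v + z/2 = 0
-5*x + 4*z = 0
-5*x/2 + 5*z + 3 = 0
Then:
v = 1/10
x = -4/5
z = -1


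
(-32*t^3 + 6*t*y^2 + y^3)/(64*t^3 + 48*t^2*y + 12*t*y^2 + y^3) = (-2*t + y)/(4*t + y)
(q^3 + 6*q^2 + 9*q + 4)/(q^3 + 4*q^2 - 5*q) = (q^3 + 6*q^2 + 9*q + 4)/(q*(q^2 + 4*q - 5))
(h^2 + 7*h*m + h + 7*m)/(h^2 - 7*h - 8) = (h + 7*m)/(h - 8)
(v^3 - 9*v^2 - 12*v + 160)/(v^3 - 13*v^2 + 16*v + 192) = (v^2 - v - 20)/(v^2 - 5*v - 24)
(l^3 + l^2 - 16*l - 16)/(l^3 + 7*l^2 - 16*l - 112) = (l + 1)/(l + 7)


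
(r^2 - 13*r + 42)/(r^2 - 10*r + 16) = (r^2 - 13*r + 42)/(r^2 - 10*r + 16)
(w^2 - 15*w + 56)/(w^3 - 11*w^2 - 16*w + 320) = (w - 7)/(w^2 - 3*w - 40)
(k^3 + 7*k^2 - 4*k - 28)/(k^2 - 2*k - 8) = (k^2 + 5*k - 14)/(k - 4)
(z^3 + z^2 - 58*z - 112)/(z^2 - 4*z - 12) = (z^2 - z - 56)/(z - 6)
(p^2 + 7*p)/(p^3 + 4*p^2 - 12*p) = (p + 7)/(p^2 + 4*p - 12)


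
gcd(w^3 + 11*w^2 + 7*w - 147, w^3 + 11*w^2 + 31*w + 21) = w + 7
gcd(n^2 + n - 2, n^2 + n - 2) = n^2 + n - 2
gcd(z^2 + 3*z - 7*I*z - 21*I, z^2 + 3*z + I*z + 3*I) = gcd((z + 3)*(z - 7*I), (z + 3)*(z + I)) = z + 3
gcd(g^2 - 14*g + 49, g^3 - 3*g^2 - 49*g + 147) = g - 7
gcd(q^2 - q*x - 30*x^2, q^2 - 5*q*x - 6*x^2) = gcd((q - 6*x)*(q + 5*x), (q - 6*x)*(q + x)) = -q + 6*x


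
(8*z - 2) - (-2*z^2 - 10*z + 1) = 2*z^2 + 18*z - 3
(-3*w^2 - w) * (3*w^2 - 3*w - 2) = -9*w^4 + 6*w^3 + 9*w^2 + 2*w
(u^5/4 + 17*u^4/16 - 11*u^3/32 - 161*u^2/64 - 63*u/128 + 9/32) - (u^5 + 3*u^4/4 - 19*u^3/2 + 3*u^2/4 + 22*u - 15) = -3*u^5/4 + 5*u^4/16 + 293*u^3/32 - 209*u^2/64 - 2879*u/128 + 489/32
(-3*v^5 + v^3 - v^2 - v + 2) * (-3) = 9*v^5 - 3*v^3 + 3*v^2 + 3*v - 6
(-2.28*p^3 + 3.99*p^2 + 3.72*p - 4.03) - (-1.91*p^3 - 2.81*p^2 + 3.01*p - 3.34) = -0.37*p^3 + 6.8*p^2 + 0.71*p - 0.69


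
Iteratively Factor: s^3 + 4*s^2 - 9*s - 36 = (s + 4)*(s^2 - 9) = (s + 3)*(s + 4)*(s - 3)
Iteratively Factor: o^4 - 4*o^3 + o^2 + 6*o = (o + 1)*(o^3 - 5*o^2 + 6*o) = (o - 3)*(o + 1)*(o^2 - 2*o) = (o - 3)*(o - 2)*(o + 1)*(o)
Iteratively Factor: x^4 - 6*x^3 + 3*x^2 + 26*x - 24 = (x - 1)*(x^3 - 5*x^2 - 2*x + 24) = (x - 4)*(x - 1)*(x^2 - x - 6) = (x - 4)*(x - 1)*(x + 2)*(x - 3)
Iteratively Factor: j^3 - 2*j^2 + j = (j)*(j^2 - 2*j + 1) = j*(j - 1)*(j - 1)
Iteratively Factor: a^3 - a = (a + 1)*(a^2 - a) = a*(a + 1)*(a - 1)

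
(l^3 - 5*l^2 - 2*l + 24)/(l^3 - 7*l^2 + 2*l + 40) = (l - 3)/(l - 5)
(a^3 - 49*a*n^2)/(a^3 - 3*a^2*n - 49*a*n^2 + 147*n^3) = a/(a - 3*n)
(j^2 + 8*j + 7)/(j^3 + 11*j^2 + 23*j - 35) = (j + 1)/(j^2 + 4*j - 5)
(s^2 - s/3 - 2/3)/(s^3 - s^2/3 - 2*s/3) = 1/s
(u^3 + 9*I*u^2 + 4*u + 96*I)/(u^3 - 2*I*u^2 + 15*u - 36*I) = (u + 8*I)/(u - 3*I)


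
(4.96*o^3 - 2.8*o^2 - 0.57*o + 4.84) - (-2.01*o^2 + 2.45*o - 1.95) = 4.96*o^3 - 0.79*o^2 - 3.02*o + 6.79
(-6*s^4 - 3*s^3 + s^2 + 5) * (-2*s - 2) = 12*s^5 + 18*s^4 + 4*s^3 - 2*s^2 - 10*s - 10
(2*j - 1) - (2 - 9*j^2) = 9*j^2 + 2*j - 3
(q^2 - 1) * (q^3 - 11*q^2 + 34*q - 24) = q^5 - 11*q^4 + 33*q^3 - 13*q^2 - 34*q + 24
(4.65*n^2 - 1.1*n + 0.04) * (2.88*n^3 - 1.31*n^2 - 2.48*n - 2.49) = 13.392*n^5 - 9.2595*n^4 - 9.9758*n^3 - 8.9029*n^2 + 2.6398*n - 0.0996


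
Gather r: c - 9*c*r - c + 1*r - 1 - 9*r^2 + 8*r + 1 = -9*r^2 + r*(9 - 9*c)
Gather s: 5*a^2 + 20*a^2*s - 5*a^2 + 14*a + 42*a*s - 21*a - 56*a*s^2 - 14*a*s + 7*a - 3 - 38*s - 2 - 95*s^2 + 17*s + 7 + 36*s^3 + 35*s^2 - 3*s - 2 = 36*s^3 + s^2*(-56*a - 60) + s*(20*a^2 + 28*a - 24)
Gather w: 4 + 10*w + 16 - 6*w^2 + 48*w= -6*w^2 + 58*w + 20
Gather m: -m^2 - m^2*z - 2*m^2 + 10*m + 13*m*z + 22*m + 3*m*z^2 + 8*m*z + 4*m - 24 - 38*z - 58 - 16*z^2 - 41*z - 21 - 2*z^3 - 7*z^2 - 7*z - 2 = m^2*(-z - 3) + m*(3*z^2 + 21*z + 36) - 2*z^3 - 23*z^2 - 86*z - 105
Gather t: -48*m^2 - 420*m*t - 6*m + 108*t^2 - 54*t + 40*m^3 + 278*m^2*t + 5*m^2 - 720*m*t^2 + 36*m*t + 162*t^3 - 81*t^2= 40*m^3 - 43*m^2 - 6*m + 162*t^3 + t^2*(27 - 720*m) + t*(278*m^2 - 384*m - 54)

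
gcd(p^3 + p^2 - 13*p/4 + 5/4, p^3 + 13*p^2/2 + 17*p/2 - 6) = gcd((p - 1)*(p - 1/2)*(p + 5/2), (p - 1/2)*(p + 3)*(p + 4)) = p - 1/2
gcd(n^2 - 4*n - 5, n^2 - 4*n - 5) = n^2 - 4*n - 5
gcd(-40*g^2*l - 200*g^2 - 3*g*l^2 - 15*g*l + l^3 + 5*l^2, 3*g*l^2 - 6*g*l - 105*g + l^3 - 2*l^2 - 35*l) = l + 5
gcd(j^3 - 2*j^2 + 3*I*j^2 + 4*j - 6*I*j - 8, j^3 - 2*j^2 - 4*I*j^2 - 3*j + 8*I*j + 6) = j^2 + j*(-2 - I) + 2*I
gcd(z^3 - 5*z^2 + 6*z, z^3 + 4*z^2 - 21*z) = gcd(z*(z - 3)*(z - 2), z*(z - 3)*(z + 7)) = z^2 - 3*z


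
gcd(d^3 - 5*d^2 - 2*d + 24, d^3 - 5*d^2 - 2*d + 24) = d^3 - 5*d^2 - 2*d + 24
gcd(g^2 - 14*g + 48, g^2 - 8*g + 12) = g - 6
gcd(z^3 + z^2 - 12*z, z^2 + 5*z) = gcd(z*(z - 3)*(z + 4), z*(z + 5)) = z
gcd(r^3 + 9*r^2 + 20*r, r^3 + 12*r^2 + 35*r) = r^2 + 5*r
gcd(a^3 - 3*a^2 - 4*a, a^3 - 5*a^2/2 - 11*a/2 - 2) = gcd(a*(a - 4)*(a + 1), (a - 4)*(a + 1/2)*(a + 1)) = a^2 - 3*a - 4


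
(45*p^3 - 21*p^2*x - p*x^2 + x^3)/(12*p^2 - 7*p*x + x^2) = (-15*p^2 + 2*p*x + x^2)/(-4*p + x)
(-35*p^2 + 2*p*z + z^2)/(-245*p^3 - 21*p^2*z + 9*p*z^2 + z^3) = 1/(7*p + z)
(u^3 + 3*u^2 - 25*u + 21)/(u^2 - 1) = (u^2 + 4*u - 21)/(u + 1)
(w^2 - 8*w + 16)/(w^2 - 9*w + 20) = (w - 4)/(w - 5)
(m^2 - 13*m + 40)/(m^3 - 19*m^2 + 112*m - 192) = (m - 5)/(m^2 - 11*m + 24)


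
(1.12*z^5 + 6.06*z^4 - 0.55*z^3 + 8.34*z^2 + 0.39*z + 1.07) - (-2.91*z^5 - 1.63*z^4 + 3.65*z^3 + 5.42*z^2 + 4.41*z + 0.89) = 4.03*z^5 + 7.69*z^4 - 4.2*z^3 + 2.92*z^2 - 4.02*z + 0.18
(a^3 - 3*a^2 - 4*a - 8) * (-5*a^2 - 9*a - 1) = -5*a^5 + 6*a^4 + 46*a^3 + 79*a^2 + 76*a + 8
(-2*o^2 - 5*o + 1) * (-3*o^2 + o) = 6*o^4 + 13*o^3 - 8*o^2 + o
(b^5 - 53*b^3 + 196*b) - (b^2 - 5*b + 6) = b^5 - 53*b^3 - b^2 + 201*b - 6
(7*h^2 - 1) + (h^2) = 8*h^2 - 1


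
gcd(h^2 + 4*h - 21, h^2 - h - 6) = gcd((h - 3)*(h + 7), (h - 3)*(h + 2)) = h - 3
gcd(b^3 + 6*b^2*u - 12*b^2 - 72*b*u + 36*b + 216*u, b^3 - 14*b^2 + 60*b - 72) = b^2 - 12*b + 36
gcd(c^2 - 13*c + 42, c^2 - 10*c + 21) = c - 7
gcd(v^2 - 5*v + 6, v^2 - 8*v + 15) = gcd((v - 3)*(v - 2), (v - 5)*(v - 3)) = v - 3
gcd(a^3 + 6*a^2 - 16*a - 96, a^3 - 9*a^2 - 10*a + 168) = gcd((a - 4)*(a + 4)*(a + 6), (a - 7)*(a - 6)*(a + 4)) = a + 4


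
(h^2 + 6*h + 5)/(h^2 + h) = (h + 5)/h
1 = 1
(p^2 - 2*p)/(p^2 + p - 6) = p/(p + 3)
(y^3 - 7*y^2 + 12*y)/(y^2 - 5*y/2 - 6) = 2*y*(y - 3)/(2*y + 3)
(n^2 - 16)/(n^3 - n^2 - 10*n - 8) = (n + 4)/(n^2 + 3*n + 2)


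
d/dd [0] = 0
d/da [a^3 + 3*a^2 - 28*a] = 3*a^2 + 6*a - 28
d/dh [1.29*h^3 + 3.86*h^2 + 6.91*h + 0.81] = 3.87*h^2 + 7.72*h + 6.91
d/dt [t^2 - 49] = 2*t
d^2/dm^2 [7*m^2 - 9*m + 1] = 14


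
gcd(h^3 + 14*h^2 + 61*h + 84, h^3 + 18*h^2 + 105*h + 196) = h^2 + 11*h + 28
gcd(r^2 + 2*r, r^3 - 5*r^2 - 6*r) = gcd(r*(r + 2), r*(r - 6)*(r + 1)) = r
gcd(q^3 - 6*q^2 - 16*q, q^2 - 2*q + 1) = 1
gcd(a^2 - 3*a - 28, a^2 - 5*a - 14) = a - 7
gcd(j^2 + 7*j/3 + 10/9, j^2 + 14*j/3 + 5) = j + 5/3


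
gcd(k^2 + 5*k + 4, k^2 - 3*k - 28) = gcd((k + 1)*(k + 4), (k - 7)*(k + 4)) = k + 4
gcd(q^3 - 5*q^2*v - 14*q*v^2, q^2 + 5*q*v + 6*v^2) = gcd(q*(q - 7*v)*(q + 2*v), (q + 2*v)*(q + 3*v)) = q + 2*v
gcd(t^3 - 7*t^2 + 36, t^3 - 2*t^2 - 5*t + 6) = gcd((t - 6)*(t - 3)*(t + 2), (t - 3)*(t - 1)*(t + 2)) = t^2 - t - 6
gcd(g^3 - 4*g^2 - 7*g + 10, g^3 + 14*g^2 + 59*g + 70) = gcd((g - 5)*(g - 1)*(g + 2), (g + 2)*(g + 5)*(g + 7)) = g + 2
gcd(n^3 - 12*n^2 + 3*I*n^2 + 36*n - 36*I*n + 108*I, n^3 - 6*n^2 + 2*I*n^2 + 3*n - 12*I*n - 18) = n^2 + n*(-6 + 3*I) - 18*I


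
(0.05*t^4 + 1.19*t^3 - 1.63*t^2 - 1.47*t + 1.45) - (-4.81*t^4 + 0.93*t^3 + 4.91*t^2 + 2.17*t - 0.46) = 4.86*t^4 + 0.26*t^3 - 6.54*t^2 - 3.64*t + 1.91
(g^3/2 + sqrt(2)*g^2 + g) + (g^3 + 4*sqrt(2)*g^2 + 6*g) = 3*g^3/2 + 5*sqrt(2)*g^2 + 7*g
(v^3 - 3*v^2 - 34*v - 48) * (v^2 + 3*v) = v^5 - 43*v^3 - 150*v^2 - 144*v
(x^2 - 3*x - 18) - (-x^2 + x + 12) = 2*x^2 - 4*x - 30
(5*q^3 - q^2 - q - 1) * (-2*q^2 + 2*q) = -10*q^5 + 12*q^4 - 2*q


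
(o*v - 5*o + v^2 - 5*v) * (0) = 0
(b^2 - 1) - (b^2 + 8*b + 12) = -8*b - 13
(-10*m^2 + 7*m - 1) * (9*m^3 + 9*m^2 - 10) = -90*m^5 - 27*m^4 + 54*m^3 + 91*m^2 - 70*m + 10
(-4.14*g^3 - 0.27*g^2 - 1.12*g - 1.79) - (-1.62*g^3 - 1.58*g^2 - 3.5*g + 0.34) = -2.52*g^3 + 1.31*g^2 + 2.38*g - 2.13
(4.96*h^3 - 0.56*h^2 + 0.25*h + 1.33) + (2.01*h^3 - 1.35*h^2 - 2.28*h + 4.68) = 6.97*h^3 - 1.91*h^2 - 2.03*h + 6.01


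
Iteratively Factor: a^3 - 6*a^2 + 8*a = (a)*(a^2 - 6*a + 8) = a*(a - 4)*(a - 2)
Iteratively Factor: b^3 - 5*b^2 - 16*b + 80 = (b - 5)*(b^2 - 16) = (b - 5)*(b + 4)*(b - 4)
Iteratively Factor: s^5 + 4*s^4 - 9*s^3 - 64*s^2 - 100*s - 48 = (s + 1)*(s^4 + 3*s^3 - 12*s^2 - 52*s - 48) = (s + 1)*(s + 2)*(s^3 + s^2 - 14*s - 24) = (s + 1)*(s + 2)^2*(s^2 - s - 12) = (s - 4)*(s + 1)*(s + 2)^2*(s + 3)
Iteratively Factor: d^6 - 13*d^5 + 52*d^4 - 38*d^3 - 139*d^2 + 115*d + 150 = (d - 3)*(d^5 - 10*d^4 + 22*d^3 + 28*d^2 - 55*d - 50) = (d - 3)*(d + 1)*(d^4 - 11*d^3 + 33*d^2 - 5*d - 50) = (d - 3)*(d - 2)*(d + 1)*(d^3 - 9*d^2 + 15*d + 25) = (d - 5)*(d - 3)*(d - 2)*(d + 1)*(d^2 - 4*d - 5) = (d - 5)^2*(d - 3)*(d - 2)*(d + 1)*(d + 1)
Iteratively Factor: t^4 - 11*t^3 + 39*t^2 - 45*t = (t - 3)*(t^3 - 8*t^2 + 15*t) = t*(t - 3)*(t^2 - 8*t + 15) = t*(t - 5)*(t - 3)*(t - 3)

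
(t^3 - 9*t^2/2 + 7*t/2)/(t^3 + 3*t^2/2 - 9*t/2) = (2*t^2 - 9*t + 7)/(2*t^2 + 3*t - 9)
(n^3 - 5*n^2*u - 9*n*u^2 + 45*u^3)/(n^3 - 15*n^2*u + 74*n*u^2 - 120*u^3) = (n^2 - 9*u^2)/(n^2 - 10*n*u + 24*u^2)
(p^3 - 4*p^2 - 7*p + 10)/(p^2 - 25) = (p^2 + p - 2)/(p + 5)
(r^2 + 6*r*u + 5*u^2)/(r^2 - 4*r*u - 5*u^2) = (r + 5*u)/(r - 5*u)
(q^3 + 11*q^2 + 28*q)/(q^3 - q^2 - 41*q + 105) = q*(q + 4)/(q^2 - 8*q + 15)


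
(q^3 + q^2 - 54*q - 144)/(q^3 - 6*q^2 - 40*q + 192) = (q + 3)/(q - 4)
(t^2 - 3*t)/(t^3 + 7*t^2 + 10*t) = (t - 3)/(t^2 + 7*t + 10)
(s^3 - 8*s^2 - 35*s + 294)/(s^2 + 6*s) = s - 14 + 49/s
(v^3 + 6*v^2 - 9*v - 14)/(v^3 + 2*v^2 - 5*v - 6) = (v + 7)/(v + 3)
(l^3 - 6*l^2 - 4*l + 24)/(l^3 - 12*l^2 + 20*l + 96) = (l - 2)/(l - 8)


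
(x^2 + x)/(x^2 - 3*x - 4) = x/(x - 4)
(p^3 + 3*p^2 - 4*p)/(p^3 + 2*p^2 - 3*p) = (p + 4)/(p + 3)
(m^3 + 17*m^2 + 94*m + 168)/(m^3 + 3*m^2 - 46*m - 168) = (m + 7)/(m - 7)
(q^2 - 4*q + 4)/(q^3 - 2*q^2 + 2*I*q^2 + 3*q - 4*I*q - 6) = (q - 2)/(q^2 + 2*I*q + 3)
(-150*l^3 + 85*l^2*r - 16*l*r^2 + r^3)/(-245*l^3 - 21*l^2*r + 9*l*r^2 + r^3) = (30*l^2 - 11*l*r + r^2)/(49*l^2 + 14*l*r + r^2)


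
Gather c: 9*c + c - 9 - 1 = 10*c - 10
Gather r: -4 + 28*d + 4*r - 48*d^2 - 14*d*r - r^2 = -48*d^2 + 28*d - r^2 + r*(4 - 14*d) - 4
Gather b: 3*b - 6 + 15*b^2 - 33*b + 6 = 15*b^2 - 30*b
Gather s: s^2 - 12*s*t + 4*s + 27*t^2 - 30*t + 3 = s^2 + s*(4 - 12*t) + 27*t^2 - 30*t + 3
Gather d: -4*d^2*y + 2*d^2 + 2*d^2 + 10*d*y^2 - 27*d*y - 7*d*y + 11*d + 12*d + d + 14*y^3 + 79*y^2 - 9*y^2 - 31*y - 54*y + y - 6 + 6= d^2*(4 - 4*y) + d*(10*y^2 - 34*y + 24) + 14*y^3 + 70*y^2 - 84*y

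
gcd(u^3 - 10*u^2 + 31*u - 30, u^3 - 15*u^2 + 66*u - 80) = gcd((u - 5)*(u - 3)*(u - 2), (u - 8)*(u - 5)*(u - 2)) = u^2 - 7*u + 10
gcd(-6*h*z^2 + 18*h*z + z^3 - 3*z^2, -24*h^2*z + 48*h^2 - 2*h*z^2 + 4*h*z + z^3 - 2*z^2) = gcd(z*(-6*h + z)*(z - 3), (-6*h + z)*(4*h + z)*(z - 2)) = -6*h + z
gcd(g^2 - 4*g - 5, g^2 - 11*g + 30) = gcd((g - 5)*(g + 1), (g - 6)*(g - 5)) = g - 5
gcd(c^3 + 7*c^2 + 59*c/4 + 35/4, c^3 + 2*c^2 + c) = c + 1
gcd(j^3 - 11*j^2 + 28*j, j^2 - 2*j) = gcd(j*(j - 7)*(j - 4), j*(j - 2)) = j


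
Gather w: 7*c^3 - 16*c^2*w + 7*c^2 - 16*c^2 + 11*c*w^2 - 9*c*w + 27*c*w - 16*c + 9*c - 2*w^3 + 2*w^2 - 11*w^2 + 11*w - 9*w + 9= 7*c^3 - 9*c^2 - 7*c - 2*w^3 + w^2*(11*c - 9) + w*(-16*c^2 + 18*c + 2) + 9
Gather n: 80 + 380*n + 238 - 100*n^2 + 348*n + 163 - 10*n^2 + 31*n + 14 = -110*n^2 + 759*n + 495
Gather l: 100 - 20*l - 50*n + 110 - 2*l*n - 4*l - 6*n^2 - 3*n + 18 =l*(-2*n - 24) - 6*n^2 - 53*n + 228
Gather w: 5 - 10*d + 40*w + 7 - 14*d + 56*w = -24*d + 96*w + 12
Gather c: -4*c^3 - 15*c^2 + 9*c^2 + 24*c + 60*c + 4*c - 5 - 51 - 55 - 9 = -4*c^3 - 6*c^2 + 88*c - 120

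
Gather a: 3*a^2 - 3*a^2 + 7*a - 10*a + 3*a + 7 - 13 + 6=0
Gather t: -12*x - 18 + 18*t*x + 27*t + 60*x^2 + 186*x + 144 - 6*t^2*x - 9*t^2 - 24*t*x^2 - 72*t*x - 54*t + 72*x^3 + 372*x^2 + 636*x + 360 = t^2*(-6*x - 9) + t*(-24*x^2 - 54*x - 27) + 72*x^3 + 432*x^2 + 810*x + 486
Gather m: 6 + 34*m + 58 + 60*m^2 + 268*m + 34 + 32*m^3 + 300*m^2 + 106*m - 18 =32*m^3 + 360*m^2 + 408*m + 80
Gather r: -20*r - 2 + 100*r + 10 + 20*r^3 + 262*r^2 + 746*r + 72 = 20*r^3 + 262*r^2 + 826*r + 80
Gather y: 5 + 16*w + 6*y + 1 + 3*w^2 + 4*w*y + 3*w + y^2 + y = 3*w^2 + 19*w + y^2 + y*(4*w + 7) + 6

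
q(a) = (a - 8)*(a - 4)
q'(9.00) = 6.00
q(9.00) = 5.00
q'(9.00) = 6.00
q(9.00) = 5.00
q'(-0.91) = -13.82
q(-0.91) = 43.75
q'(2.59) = -6.82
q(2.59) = 7.63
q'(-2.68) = -17.36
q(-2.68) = 71.34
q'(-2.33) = -16.66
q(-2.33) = 65.39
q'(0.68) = -10.64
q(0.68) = 24.30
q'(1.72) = -8.56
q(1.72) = 14.32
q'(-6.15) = -24.30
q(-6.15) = 143.62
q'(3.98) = -4.04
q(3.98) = 0.08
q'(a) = 2*a - 12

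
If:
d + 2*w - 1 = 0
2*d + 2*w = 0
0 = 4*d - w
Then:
No Solution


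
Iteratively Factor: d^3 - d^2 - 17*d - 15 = (d + 3)*(d^2 - 4*d - 5) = (d - 5)*(d + 3)*(d + 1)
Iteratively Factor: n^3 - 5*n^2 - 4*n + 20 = (n + 2)*(n^2 - 7*n + 10) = (n - 5)*(n + 2)*(n - 2)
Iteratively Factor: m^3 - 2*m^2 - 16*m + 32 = (m - 4)*(m^2 + 2*m - 8) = (m - 4)*(m + 4)*(m - 2)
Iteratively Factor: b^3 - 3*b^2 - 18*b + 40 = (b - 5)*(b^2 + 2*b - 8) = (b - 5)*(b + 4)*(b - 2)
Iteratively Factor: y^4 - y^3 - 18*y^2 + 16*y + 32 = (y + 4)*(y^3 - 5*y^2 + 2*y + 8) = (y - 4)*(y + 4)*(y^2 - y - 2) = (y - 4)*(y + 1)*(y + 4)*(y - 2)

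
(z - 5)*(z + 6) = z^2 + z - 30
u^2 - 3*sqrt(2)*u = u*(u - 3*sqrt(2))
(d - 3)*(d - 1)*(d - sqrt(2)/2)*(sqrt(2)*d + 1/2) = sqrt(2)*d^4 - 4*sqrt(2)*d^3 - d^3/2 + 2*d^2 + 11*sqrt(2)*d^2/4 - 3*d/2 + sqrt(2)*d - 3*sqrt(2)/4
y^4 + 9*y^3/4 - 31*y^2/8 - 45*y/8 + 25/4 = (y - 5/4)*(y - 1)*(y + 2)*(y + 5/2)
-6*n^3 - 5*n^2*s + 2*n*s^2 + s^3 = (-2*n + s)*(n + s)*(3*n + s)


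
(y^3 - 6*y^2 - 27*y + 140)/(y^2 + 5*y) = y - 11 + 28/y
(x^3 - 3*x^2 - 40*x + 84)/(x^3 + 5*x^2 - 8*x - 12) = (x - 7)/(x + 1)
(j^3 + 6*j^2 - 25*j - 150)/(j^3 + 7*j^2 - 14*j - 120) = (j - 5)/(j - 4)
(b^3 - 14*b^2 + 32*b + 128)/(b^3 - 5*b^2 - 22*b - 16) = (b - 8)/(b + 1)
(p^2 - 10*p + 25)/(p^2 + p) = (p^2 - 10*p + 25)/(p*(p + 1))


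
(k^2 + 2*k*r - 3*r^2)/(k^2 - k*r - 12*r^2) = (-k + r)/(-k + 4*r)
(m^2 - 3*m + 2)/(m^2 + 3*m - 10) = (m - 1)/(m + 5)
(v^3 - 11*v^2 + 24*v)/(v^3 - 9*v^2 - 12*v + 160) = v*(v - 3)/(v^2 - v - 20)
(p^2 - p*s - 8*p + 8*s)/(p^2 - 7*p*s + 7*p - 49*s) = (p^2 - p*s - 8*p + 8*s)/(p^2 - 7*p*s + 7*p - 49*s)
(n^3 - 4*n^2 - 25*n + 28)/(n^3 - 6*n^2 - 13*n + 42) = (n^2 + 3*n - 4)/(n^2 + n - 6)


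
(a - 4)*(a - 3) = a^2 - 7*a + 12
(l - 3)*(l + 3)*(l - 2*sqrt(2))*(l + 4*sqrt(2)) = l^4 + 2*sqrt(2)*l^3 - 25*l^2 - 18*sqrt(2)*l + 144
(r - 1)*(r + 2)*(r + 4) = r^3 + 5*r^2 + 2*r - 8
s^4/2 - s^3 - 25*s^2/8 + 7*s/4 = s*(s/2 + 1)*(s - 7/2)*(s - 1/2)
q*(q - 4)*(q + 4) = q^3 - 16*q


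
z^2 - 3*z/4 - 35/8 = (z - 5/2)*(z + 7/4)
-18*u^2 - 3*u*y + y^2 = (-6*u + y)*(3*u + y)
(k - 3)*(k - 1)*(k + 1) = k^3 - 3*k^2 - k + 3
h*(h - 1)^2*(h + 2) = h^4 - 3*h^2 + 2*h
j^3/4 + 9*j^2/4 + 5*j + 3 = (j/4 + 1/4)*(j + 2)*(j + 6)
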